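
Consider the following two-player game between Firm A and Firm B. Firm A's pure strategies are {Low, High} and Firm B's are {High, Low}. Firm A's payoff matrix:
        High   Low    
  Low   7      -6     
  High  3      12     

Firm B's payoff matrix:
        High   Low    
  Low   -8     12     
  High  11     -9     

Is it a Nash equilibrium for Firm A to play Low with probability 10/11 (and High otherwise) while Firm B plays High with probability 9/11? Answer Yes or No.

Given Firm A's mix p = 10/11, Firm B's payoff from High is -69/11 but from Low is 111/11. Firm B strictly prefers Low, so Firm B would not mix.
So the proposed profile is not a Nash equilibrium.

No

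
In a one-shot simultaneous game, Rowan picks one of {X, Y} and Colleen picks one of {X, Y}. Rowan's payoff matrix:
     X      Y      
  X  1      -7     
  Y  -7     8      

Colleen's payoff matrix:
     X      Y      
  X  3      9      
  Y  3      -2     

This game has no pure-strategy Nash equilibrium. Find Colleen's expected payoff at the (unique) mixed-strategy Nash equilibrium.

3

For Colleen to be willing to mix, Colleen must be indifferent between X and Y, which pins down Rowan's mix.
  Colleen's expected payoff from X: p·3 + (1−p)·3 = 3
  Colleen's expected payoff from Y: p·9 + (1−p)·(-2) = 11p - 2
  3 = 11p - 2  ⇒  -11p = -5  ⇒  p = 5/11.
At equilibrium Colleen is indifferent across columns, so Colleen's payoff equals the payoff from X: (5/11)·3 + (6/11)·3 = 3.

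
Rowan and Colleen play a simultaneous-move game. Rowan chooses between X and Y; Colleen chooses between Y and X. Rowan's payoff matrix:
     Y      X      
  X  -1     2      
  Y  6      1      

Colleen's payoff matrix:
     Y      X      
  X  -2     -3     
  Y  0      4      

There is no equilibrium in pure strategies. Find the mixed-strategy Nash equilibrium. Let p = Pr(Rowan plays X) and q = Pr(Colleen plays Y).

For Colleen to be willing to mix, Colleen must be indifferent between Y and X, which pins down Rowan's mix.
  Colleen's expected payoff from Y: p·(-2) + (1−p)·0 = -2p
  Colleen's expected payoff from X: p·(-3) + (1−p)·4 = -7p + 4
  -2p = -7p + 4  ⇒  5p = 4  ⇒  p = 4/5.
For Rowan to be willing to mix, Rowan must be indifferent between X and Y, which pins down Colleen's mix.
  Rowan's payoff from X: q·(-1) + (1−q)·2 = -3q + 2
  Rowan's payoff from Y: q·6 + (1−q)·1 = 5q + 1
  -3q + 2 = 5q + 1  ⇒  -8q = -1  ⇒  q = 1/8.

p = 4/5, q = 1/8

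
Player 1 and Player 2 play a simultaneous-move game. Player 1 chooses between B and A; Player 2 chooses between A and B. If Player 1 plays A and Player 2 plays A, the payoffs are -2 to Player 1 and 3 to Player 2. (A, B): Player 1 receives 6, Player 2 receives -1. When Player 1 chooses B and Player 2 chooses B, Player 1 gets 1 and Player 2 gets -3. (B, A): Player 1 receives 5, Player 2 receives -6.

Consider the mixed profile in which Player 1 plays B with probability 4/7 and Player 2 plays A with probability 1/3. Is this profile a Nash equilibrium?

Given Player 2's mix q = 1/3, Player 1's payoff from B is 7/3 but from A is 10/3. Player 1 strictly prefers A, so Player 1 would not mix.
So the proposed profile is not a Nash equilibrium.

No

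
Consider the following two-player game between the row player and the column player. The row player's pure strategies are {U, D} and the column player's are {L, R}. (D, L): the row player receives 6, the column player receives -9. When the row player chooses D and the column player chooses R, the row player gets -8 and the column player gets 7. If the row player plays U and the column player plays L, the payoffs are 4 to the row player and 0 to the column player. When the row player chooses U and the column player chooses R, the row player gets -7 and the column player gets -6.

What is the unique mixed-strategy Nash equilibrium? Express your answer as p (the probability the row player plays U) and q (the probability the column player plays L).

For the column player to be willing to mix, the column player must be indifferent between L and R, which pins down the row player's mix.
  the column player's payoff to L: p·0 + (1−p)·(-9) = 9p - 9
  the column player's payoff to R: p·(-6) + (1−p)·7 = -13p + 7
  9p - 9 = -13p + 7  ⇒  22p = 16  ⇒  p = 8/11.
For the row player to be willing to mix, the row player must be indifferent between U and D, which pins down the column player's mix.
  the row player's expected payoff from U: q·4 + (1−q)·(-7) = 11q - 7
  the row player's expected payoff from D: q·6 + (1−q)·(-8) = 14q - 8
  11q - 7 = 14q - 8  ⇒  -3q = -1  ⇒  q = 1/3.

p = 8/11, q = 1/3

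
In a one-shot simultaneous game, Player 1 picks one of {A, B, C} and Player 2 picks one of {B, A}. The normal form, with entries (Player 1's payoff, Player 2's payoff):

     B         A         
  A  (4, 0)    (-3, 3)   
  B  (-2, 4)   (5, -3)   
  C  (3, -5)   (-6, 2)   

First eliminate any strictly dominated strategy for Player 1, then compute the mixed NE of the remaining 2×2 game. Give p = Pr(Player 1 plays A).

p = 7/10

Player 1's strategy C is strictly dominated by A: 4 > 3 and -3 > -6. Eliminate C.
Player 2's indifference between B and A determines Player 1's mixing probability p:
  Player 2's expected payoff from B: p·0 + (1−p)·4 = -4p + 4
  Player 2's expected payoff from A: p·3 + (1−p)·(-3) = 6p - 3
  -4p + 4 = 6p - 3  ⇒  -10p = -7  ⇒  p = 7/10.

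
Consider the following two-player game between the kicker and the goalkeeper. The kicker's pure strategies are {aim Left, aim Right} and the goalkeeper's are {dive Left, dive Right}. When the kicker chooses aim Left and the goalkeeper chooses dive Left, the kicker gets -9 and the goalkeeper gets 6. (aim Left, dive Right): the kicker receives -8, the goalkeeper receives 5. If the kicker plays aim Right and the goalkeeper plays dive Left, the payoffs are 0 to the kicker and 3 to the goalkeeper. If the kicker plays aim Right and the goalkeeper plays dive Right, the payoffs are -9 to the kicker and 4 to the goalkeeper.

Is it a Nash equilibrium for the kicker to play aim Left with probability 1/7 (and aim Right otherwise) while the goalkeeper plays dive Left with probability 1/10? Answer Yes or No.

Given the kicker's mix p = 1/7, the goalkeeper's payoff from dive Left is 24/7 but from dive Right is 29/7. The goalkeeper strictly prefers dive Right, so the goalkeeper would not mix.
So the proposed profile is not a Nash equilibrium.

No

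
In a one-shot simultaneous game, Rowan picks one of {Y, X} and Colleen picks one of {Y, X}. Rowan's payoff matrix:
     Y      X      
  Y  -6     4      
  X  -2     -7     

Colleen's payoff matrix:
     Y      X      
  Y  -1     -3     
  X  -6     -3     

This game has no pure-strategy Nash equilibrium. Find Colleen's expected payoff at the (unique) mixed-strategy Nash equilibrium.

Rowan's mix must leave Colleen indifferent between Y and X.
  Colleen's payoff from Y: p·(-1) + (1−p)·(-6) = 5p - 6
  Colleen's payoff from X: p·(-3) + (1−p)·(-3) = -3
  5p - 6 = -3  ⇒  5p = 3  ⇒  p = 3/5.
At equilibrium Colleen is indifferent across columns, so Colleen's payoff equals the payoff from Y: (3/5)·(-1) + (2/5)·(-6) = -3.

-3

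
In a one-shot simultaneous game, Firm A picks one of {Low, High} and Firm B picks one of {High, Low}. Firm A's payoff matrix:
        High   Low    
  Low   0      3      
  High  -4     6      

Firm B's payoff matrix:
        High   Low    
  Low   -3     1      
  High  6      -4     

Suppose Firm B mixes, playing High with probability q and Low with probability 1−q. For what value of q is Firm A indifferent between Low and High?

q = 3/7

Firm B's mix must leave Firm A indifferent between Low and High.
  Firm A's payoff to Low: q·0 + (1−q)·3 = -3q + 3
  Firm A's payoff to High: q·(-4) + (1−q)·6 = -10q + 6
  -3q + 3 = -10q + 6  ⇒  7q = 3  ⇒  q = 3/7.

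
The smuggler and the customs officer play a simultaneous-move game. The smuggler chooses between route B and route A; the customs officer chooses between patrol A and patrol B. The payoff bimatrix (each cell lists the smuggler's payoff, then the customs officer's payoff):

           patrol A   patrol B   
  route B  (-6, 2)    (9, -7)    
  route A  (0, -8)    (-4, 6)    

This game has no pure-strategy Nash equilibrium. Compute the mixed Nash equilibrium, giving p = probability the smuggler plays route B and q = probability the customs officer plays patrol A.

Set the customs officer's expected payoff from patrol A equal to that from patrol B:
  the customs officer's expected payoff from patrol A: p·2 + (1−p)·(-8) = 10p - 8
  the customs officer's expected payoff from patrol B: p·(-7) + (1−p)·6 = -13p + 6
  10p - 8 = -13p + 6  ⇒  23p = 14  ⇒  p = 14/23.
The smuggler's indifference between route B and route A determines the customs officer's mixing probability q:
  the smuggler's payoff to route B: q·(-6) + (1−q)·9 = -15q + 9
  the smuggler's payoff to route A: q·0 + (1−q)·(-4) = 4q - 4
  -15q + 9 = 4q - 4  ⇒  -19q = -13  ⇒  q = 13/19.

p = 14/23, q = 13/19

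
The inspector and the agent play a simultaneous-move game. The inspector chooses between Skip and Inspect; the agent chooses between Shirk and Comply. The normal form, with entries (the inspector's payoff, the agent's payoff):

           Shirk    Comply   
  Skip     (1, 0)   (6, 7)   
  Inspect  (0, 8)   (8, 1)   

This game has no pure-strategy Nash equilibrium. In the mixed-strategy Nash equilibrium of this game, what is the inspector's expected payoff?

The agent's mix must leave the inspector indifferent between Skip and Inspect.
  the inspector's payoff from Skip: q·1 + (1−q)·6 = -5q + 6
  the inspector's payoff from Inspect: q·0 + (1−q)·8 = -8q + 8
  -5q + 6 = -8q + 8  ⇒  3q = 2  ⇒  q = 2/3.
At equilibrium the inspector is indifferent across rows, so the inspector's payoff equals the payoff from Skip: (2/3)·1 + (1/3)·6 = 8/3.

8/3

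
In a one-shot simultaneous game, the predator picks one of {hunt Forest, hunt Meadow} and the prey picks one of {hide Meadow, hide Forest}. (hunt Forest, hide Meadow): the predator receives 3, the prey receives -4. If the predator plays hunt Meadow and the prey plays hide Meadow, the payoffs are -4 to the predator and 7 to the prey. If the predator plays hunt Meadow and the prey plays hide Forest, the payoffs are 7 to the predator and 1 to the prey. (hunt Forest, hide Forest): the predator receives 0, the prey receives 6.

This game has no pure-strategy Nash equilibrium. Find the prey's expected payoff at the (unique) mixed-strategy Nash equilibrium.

Set the prey's expected payoff from hide Meadow equal to that from hide Forest:
  the prey's payoff from hide Meadow: p·(-4) + (1−p)·7 = -11p + 7
  the prey's payoff from hide Forest: p·6 + (1−p)·1 = 5p + 1
  -11p + 7 = 5p + 1  ⇒  -16p = -6  ⇒  p = 3/8.
At equilibrium the prey is indifferent across columns, so the prey's payoff equals the payoff from hide Meadow: (3/8)·(-4) + (5/8)·7 = 23/8.

23/8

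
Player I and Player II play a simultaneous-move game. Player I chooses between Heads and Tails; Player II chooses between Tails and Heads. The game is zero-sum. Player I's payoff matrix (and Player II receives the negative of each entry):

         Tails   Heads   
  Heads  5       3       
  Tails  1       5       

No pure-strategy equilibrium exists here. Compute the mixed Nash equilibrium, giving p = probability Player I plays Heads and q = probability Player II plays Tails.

p = 2/3, q = 1/3

For Player II to be willing to mix, Player II must be indifferent between Tails and Heads, which pins down Player I's mix.
  Player II's payoff to Tails: p·(-5) + (1−p)·(-1) = -4p - 1
  Player II's payoff to Heads: p·(-3) + (1−p)·(-5) = 2p - 5
  -4p - 1 = 2p - 5  ⇒  -6p = -4  ⇒  p = 2/3.
For Player I to be willing to mix, Player I must be indifferent between Heads and Tails, which pins down Player II's mix.
  Player I's payoff to Heads: q·5 + (1−q)·3 = 2q + 3
  Player I's payoff to Tails: q·1 + (1−q)·5 = -4q + 5
  2q + 3 = -4q + 5  ⇒  6q = 2  ⇒  q = 1/3.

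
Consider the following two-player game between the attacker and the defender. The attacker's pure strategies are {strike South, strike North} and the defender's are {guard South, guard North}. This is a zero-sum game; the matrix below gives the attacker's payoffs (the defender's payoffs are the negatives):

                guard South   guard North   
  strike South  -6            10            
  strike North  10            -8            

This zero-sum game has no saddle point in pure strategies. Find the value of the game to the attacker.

v = 26/17

In a mixed equilibrium the attacker is indifferent between strike South and strike North; this condition fixes q.
  the attacker's payoff to strike South: q·(-6) + (1−q)·10 = -16q + 10
  the attacker's payoff to strike North: q·10 + (1−q)·(-8) = 18q - 8
  -16q + 10 = 18q - 8  ⇒  -34q = -18  ⇒  q = 9/17.
The value is the attacker's expected payoff against this mix (using strike South): (9/17)·(-6) + (8/17)·10 = 26/17.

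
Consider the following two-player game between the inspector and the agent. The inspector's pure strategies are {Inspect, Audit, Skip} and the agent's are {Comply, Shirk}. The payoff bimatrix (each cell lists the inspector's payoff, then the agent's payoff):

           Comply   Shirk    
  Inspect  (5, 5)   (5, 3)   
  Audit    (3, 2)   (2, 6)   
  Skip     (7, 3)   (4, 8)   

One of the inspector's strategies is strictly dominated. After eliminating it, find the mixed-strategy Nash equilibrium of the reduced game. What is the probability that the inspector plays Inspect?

p = 5/7

The inspector's strategy Audit is strictly dominated by Inspect: 5 > 3 and 5 > 2. Eliminate Audit.
Set the agent's expected payoff from Comply equal to that from Shirk:
  the agent's payoff from Comply: p·5 + (1−p)·3 = 2p + 3
  the agent's payoff from Shirk: p·3 + (1−p)·8 = -5p + 8
  2p + 3 = -5p + 8  ⇒  7p = 5  ⇒  p = 5/7.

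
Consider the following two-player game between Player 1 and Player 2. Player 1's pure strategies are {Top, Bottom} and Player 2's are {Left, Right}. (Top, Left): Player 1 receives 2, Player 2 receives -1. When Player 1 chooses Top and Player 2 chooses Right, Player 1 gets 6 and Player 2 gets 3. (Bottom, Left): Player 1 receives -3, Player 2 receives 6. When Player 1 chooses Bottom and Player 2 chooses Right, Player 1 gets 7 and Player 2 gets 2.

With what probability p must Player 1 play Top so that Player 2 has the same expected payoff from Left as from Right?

p = 1/2

For Player 2 to be willing to mix, Player 2 must be indifferent between Left and Right, which pins down Player 1's mix.
  Player 2's expected payoff from Left: p·(-1) + (1−p)·6 = -7p + 6
  Player 2's expected payoff from Right: p·3 + (1−p)·2 = p + 2
  -7p + 6 = p + 2  ⇒  -8p = -4  ⇒  p = 1/2.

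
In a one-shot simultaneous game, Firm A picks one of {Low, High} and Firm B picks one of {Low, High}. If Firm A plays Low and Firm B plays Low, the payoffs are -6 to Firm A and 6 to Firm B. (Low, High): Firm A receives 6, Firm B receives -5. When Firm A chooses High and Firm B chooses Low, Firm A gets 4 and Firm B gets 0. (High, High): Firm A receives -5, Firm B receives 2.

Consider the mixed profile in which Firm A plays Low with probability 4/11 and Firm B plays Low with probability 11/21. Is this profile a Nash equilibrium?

Given Firm A's mix p = 4/11, Firm B's payoff from Low is 24/11 but from High is -6/11. Firm B strictly prefers Low, so Firm B would not mix.
So the proposed profile is not a Nash equilibrium.

No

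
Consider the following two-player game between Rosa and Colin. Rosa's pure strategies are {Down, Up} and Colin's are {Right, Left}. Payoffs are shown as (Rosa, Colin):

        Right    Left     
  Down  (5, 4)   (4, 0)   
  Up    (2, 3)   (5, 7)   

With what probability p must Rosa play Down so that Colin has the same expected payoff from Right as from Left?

p = 1/2

In a mixed equilibrium Colin is indifferent between Right and Left; this condition fixes p.
  Colin's payoff from Right: p·4 + (1−p)·3 = p + 3
  Colin's payoff from Left: p·0 + (1−p)·7 = -7p + 7
  p + 3 = -7p + 7  ⇒  8p = 4  ⇒  p = 1/2.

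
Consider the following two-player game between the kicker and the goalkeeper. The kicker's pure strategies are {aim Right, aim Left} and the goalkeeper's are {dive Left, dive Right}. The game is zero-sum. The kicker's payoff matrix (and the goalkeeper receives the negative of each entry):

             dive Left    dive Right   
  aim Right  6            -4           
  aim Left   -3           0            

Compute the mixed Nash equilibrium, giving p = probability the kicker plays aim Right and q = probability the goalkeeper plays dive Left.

For the goalkeeper to be willing to mix, the goalkeeper must be indifferent between dive Left and dive Right, which pins down the kicker's mix.
  the goalkeeper's payoff from dive Left: p·(-6) + (1−p)·3 = -9p + 3
  the goalkeeper's payoff from dive Right: p·4 + (1−p)·0 = 4p
  -9p + 3 = 4p  ⇒  -13p = -3  ⇒  p = 3/13.
Set the kicker's expected payoff from aim Right equal to that from aim Left:
  the kicker's payoff from aim Right: q·6 + (1−q)·(-4) = 10q - 4
  the kicker's payoff from aim Left: q·(-3) + (1−q)·0 = -3q
  10q - 4 = -3q  ⇒  13q = 4  ⇒  q = 4/13.

p = 3/13, q = 4/13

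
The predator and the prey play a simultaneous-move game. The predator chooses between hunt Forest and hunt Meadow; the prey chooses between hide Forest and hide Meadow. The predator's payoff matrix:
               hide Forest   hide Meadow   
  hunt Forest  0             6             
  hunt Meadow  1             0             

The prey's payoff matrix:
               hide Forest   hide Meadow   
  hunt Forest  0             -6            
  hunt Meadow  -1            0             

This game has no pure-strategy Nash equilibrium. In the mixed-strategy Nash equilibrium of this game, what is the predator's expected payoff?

6/7

For the predator to be willing to mix, the predator must be indifferent between hunt Forest and hunt Meadow, which pins down the prey's mix.
  the predator's payoff from hunt Forest: q·0 + (1−q)·6 = -6q + 6
  the predator's payoff from hunt Meadow: q·1 + (1−q)·0 = q
  -6q + 6 = q  ⇒  -7q = -6  ⇒  q = 6/7.
At equilibrium the predator is indifferent across rows, so the predator's payoff equals the payoff from hunt Forest: (6/7)·0 + (1/7)·6 = 6/7.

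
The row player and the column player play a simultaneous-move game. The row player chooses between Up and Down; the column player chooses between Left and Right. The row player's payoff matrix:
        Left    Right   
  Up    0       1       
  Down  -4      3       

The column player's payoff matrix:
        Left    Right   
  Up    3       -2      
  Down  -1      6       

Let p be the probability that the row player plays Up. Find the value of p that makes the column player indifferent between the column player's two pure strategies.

p = 7/12

The row player's mix must leave the column player indifferent between Left and Right.
  the column player's payoff to Left: p·3 + (1−p)·(-1) = 4p - 1
  the column player's payoff to Right: p·(-2) + (1−p)·6 = -8p + 6
  4p - 1 = -8p + 6  ⇒  12p = 7  ⇒  p = 7/12.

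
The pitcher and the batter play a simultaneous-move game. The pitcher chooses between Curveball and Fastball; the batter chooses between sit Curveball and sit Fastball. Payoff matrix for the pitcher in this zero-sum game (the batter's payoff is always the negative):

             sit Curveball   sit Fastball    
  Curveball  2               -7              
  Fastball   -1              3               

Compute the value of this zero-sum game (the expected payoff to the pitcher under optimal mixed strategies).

v = -1/13

The batter's mix must leave the pitcher indifferent between Curveball and Fastball.
  the pitcher's expected payoff from Curveball: q·2 + (1−q)·(-7) = 9q - 7
  the pitcher's expected payoff from Fastball: q·(-1) + (1−q)·3 = -4q + 3
  9q - 7 = -4q + 3  ⇒  13q = 10  ⇒  q = 10/13.
The value is the pitcher's expected payoff against this mix (using Curveball): (10/13)·2 + (3/13)·(-7) = -1/13.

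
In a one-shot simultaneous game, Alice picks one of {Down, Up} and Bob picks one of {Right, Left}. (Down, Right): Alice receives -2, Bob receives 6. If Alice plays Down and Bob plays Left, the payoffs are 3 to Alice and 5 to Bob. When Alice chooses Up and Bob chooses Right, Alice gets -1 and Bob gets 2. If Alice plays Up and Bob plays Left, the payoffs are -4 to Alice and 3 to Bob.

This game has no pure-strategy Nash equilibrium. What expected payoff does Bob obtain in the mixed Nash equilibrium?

4

For Bob to be willing to mix, Bob must be indifferent between Right and Left, which pins down Alice's mix.
  Bob's payoff to Right: p·6 + (1−p)·2 = 4p + 2
  Bob's payoff to Left: p·5 + (1−p)·3 = 2p + 3
  4p + 2 = 2p + 3  ⇒  2p = 1  ⇒  p = 1/2.
At equilibrium Bob is indifferent across columns, so Bob's payoff equals the payoff from Right: (1/2)·6 + (1/2)·2 = 4.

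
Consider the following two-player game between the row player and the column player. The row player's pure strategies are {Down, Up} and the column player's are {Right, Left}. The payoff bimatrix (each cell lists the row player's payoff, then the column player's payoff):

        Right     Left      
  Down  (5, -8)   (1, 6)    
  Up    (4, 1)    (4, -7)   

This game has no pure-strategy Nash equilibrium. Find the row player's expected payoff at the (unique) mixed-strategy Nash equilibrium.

In a mixed equilibrium the row player is indifferent between Down and Up; this condition fixes q.
  the row player's payoff to Down: q·5 + (1−q)·1 = 4q + 1
  the row player's payoff to Up: q·4 + (1−q)·4 = 4
  4q + 1 = 4  ⇒  4q = 3  ⇒  q = 3/4.
At equilibrium the row player is indifferent across rows, so the row player's payoff equals the payoff from Down: (3/4)·5 + (1/4)·1 = 4.

4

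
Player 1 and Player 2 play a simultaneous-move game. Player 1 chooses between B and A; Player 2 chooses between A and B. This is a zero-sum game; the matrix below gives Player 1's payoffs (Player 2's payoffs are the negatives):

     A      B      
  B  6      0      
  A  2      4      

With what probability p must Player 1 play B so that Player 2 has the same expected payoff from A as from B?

p = 1/4

For Player 2 to be willing to mix, Player 2 must be indifferent between A and B, which pins down Player 1's mix.
  Player 2's payoff from A: p·(-6) + (1−p)·(-2) = -4p - 2
  Player 2's payoff from B: p·0 + (1−p)·(-4) = 4p - 4
  -4p - 2 = 4p - 4  ⇒  -8p = -2  ⇒  p = 1/4.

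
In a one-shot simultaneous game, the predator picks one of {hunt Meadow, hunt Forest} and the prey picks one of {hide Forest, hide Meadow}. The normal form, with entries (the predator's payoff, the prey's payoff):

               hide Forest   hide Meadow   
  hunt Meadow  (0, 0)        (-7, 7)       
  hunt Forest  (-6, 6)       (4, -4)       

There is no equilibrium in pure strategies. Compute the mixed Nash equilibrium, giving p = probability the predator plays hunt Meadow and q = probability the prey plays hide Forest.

The predator's mix must leave the prey indifferent between hide Forest and hide Meadow.
  the prey's payoff from hide Forest: p·0 + (1−p)·6 = -6p + 6
  the prey's payoff from hide Meadow: p·7 + (1−p)·(-4) = 11p - 4
  -6p + 6 = 11p - 4  ⇒  -17p = -10  ⇒  p = 10/17.
In a mixed equilibrium the predator is indifferent between hunt Meadow and hunt Forest; this condition fixes q.
  the predator's expected payoff from hunt Meadow: q·0 + (1−q)·(-7) = 7q - 7
  the predator's expected payoff from hunt Forest: q·(-6) + (1−q)·4 = -10q + 4
  7q - 7 = -10q + 4  ⇒  17q = 11  ⇒  q = 11/17.

p = 10/17, q = 11/17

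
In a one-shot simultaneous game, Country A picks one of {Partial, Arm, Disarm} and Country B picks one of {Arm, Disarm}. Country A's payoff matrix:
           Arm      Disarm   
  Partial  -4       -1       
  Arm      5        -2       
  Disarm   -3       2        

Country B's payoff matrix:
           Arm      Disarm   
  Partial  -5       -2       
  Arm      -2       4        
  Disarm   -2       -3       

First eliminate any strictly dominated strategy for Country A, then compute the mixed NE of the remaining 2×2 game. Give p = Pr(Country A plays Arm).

p = 1/7

Country A's strategy Partial is strictly dominated by Disarm: -3 > -4 and 2 > -1. Eliminate Partial.
Country B's indifference between Arm and Disarm determines Country A's mixing probability p:
  Country B's payoff from Arm: p·(-2) + (1−p)·(-2) = -2
  Country B's payoff from Disarm: p·4 + (1−p)·(-3) = 7p - 3
  -2 = 7p - 3  ⇒  -7p = -1  ⇒  p = 1/7.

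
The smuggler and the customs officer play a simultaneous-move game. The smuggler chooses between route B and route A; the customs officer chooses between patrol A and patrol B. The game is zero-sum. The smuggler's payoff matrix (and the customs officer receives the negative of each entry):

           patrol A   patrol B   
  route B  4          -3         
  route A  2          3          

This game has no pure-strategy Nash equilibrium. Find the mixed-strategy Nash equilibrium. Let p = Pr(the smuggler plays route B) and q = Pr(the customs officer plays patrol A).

p = 1/8, q = 3/4

In a mixed equilibrium the customs officer is indifferent between patrol A and patrol B; this condition fixes p.
  the customs officer's expected payoff from patrol A: p·(-4) + (1−p)·(-2) = -2p - 2
  the customs officer's expected payoff from patrol B: p·3 + (1−p)·(-3) = 6p - 3
  -2p - 2 = 6p - 3  ⇒  -8p = -1  ⇒  p = 1/8.
The customs officer's mix must leave the smuggler indifferent between route B and route A.
  the smuggler's payoff to route B: q·4 + (1−q)·(-3) = 7q - 3
  the smuggler's payoff to route A: q·2 + (1−q)·3 = -q + 3
  7q - 3 = -q + 3  ⇒  8q = 6  ⇒  q = 3/4.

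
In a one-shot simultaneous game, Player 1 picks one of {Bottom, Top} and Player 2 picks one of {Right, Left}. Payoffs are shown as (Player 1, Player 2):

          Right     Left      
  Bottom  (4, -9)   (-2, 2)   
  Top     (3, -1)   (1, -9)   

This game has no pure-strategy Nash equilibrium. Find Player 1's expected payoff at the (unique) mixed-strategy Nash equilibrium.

Set Player 1's expected payoff from Bottom equal to that from Top:
  Player 1's expected payoff from Bottom: q·4 + (1−q)·(-2) = 6q - 2
  Player 1's expected payoff from Top: q·3 + (1−q)·1 = 2q + 1
  6q - 2 = 2q + 1  ⇒  4q = 3  ⇒  q = 3/4.
At equilibrium Player 1 is indifferent across rows, so Player 1's payoff equals the payoff from Bottom: (3/4)·4 + (1/4)·(-2) = 5/2.

5/2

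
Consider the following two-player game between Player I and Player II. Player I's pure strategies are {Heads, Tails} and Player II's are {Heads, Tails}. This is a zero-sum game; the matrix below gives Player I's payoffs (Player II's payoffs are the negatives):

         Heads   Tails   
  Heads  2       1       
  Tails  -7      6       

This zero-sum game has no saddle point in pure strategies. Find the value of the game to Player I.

In a mixed equilibrium Player I is indifferent between Heads and Tails; this condition fixes q.
  Player I's expected payoff from Heads: q·2 + (1−q)·1 = q + 1
  Player I's expected payoff from Tails: q·(-7) + (1−q)·6 = -13q + 6
  q + 1 = -13q + 6  ⇒  14q = 5  ⇒  q = 5/14.
The value is Player I's expected payoff against this mix (using Heads): (5/14)·2 + (9/14)·1 = 19/14.

v = 19/14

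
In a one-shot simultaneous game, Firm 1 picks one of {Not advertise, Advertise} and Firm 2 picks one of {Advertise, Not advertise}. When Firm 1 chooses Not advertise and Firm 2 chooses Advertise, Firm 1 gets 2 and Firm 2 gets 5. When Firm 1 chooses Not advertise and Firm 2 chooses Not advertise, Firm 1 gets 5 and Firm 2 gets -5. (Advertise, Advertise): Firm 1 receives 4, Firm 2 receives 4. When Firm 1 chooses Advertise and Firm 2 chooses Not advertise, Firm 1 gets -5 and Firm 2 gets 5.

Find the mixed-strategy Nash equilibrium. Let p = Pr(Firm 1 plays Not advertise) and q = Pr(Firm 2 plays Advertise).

p = 1/11, q = 5/6

In a mixed equilibrium Firm 2 is indifferent between Advertise and Not advertise; this condition fixes p.
  Firm 2's payoff to Advertise: p·5 + (1−p)·4 = p + 4
  Firm 2's payoff to Not advertise: p·(-5) + (1−p)·5 = -10p + 5
  p + 4 = -10p + 5  ⇒  11p = 1  ⇒  p = 1/11.
In a mixed equilibrium Firm 1 is indifferent between Not advertise and Advertise; this condition fixes q.
  Firm 1's payoff to Not advertise: q·2 + (1−q)·5 = -3q + 5
  Firm 1's payoff to Advertise: q·4 + (1−q)·(-5) = 9q - 5
  -3q + 5 = 9q - 5  ⇒  -12q = -10  ⇒  q = 5/6.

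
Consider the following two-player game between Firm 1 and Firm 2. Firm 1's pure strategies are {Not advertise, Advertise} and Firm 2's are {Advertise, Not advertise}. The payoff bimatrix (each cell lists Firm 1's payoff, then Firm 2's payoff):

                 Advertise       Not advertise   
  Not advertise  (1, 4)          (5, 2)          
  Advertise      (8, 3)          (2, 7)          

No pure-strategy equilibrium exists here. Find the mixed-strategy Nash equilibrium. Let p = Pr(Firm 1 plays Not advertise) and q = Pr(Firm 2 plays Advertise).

Firm 1's mix must leave Firm 2 indifferent between Advertise and Not advertise.
  Firm 2's payoff to Advertise: p·4 + (1−p)·3 = p + 3
  Firm 2's payoff to Not advertise: p·2 + (1−p)·7 = -5p + 7
  p + 3 = -5p + 7  ⇒  6p = 4  ⇒  p = 2/3.
Firm 1's indifference between Not advertise and Advertise determines Firm 2's mixing probability q:
  Firm 1's payoff to Not advertise: q·1 + (1−q)·5 = -4q + 5
  Firm 1's payoff to Advertise: q·8 + (1−q)·2 = 6q + 2
  -4q + 5 = 6q + 2  ⇒  -10q = -3  ⇒  q = 3/10.

p = 2/3, q = 3/10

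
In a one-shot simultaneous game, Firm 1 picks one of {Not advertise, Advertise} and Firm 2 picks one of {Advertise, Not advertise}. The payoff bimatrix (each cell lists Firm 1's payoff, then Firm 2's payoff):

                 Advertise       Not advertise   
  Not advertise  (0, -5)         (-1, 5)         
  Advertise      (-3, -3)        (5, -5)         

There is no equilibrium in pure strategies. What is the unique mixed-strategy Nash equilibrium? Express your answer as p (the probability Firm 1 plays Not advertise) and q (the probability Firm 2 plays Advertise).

p = 1/6, q = 2/3

Set Firm 2's expected payoff from Advertise equal to that from Not advertise:
  Firm 2's expected payoff from Advertise: p·(-5) + (1−p)·(-3) = -2p - 3
  Firm 2's expected payoff from Not advertise: p·5 + (1−p)·(-5) = 10p - 5
  -2p - 3 = 10p - 5  ⇒  -12p = -2  ⇒  p = 1/6.
Set Firm 1's expected payoff from Not advertise equal to that from Advertise:
  Firm 1's payoff from Not advertise: q·0 + (1−q)·(-1) = q - 1
  Firm 1's payoff from Advertise: q·(-3) + (1−q)·5 = -8q + 5
  q - 1 = -8q + 5  ⇒  9q = 6  ⇒  q = 2/3.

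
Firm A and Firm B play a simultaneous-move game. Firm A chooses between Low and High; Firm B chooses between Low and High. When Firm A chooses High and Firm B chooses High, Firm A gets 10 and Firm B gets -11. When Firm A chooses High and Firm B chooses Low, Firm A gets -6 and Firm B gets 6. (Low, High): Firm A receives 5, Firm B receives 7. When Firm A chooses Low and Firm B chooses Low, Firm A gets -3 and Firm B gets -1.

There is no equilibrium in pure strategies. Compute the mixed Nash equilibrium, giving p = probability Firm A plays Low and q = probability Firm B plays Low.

p = 17/25, q = 5/8

For Firm B to be willing to mix, Firm B must be indifferent between Low and High, which pins down Firm A's mix.
  Firm B's payoff to Low: p·(-1) + (1−p)·6 = -7p + 6
  Firm B's payoff to High: p·7 + (1−p)·(-11) = 18p - 11
  -7p + 6 = 18p - 11  ⇒  -25p = -17  ⇒  p = 17/25.
In a mixed equilibrium Firm A is indifferent between Low and High; this condition fixes q.
  Firm A's payoff to Low: q·(-3) + (1−q)·5 = -8q + 5
  Firm A's payoff to High: q·(-6) + (1−q)·10 = -16q + 10
  -8q + 5 = -16q + 10  ⇒  8q = 5  ⇒  q = 5/8.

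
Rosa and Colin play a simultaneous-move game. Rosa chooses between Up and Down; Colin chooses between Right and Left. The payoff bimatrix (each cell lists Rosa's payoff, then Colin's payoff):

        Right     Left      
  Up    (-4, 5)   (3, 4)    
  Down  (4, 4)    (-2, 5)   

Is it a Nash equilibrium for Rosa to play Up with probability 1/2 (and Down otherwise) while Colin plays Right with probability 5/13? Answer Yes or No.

Yes

Check Colin's indifference given Rosa's mix p = 1/2:
  payoff from Right = 9/2; payoff from Left = 9/2 — equal.
Check Rosa's indifference given Colin's mix q = 5/13:
  payoff from Up = 4/13; payoff from Down = 4/13 — equal.
Both players are indifferent, so neither can profitably deviate.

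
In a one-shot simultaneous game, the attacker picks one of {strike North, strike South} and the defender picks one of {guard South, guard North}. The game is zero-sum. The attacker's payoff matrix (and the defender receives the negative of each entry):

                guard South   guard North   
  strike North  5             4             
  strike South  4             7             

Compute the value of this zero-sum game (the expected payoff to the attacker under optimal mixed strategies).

v = 19/4

For the attacker to be willing to mix, the attacker must be indifferent between strike North and strike South, which pins down the defender's mix.
  the attacker's expected payoff from strike North: q·5 + (1−q)·4 = q + 4
  the attacker's expected payoff from strike South: q·4 + (1−q)·7 = -3q + 7
  q + 4 = -3q + 7  ⇒  4q = 3  ⇒  q = 3/4.
The value is the attacker's expected payoff against this mix (using strike North): (3/4)·5 + (1/4)·4 = 19/4.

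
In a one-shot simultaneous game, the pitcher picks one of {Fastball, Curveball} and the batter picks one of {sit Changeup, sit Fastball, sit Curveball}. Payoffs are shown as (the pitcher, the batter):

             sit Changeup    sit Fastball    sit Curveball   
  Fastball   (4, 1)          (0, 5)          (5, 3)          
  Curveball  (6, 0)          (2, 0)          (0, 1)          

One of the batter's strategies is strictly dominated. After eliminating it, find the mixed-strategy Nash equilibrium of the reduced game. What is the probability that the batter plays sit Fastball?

q = 5/7

The batter's strategy sit Changeup is strictly dominated by sit Curveball: 3 > 1 and 1 > 0. Eliminate sit Changeup.
For the pitcher to be willing to mix, the pitcher must be indifferent between Fastball and Curveball, which pins down the batter's mix.
  the pitcher's payoff to Fastball: q·0 + (1−q)·5 = -5q + 5
  the pitcher's payoff to Curveball: q·2 + (1−q)·0 = 2q
  -5q + 5 = 2q  ⇒  -7q = -5  ⇒  q = 5/7.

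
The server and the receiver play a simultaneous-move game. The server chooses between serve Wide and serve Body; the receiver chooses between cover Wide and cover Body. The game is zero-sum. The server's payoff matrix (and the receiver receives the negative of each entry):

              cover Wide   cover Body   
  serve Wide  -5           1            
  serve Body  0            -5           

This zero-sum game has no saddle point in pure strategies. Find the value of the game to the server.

v = -25/11

Set the server's expected payoff from serve Wide equal to that from serve Body:
  the server's payoff from serve Wide: q·(-5) + (1−q)·1 = -6q + 1
  the server's payoff from serve Body: q·0 + (1−q)·(-5) = 5q - 5
  -6q + 1 = 5q - 5  ⇒  -11q = -6  ⇒  q = 6/11.
The value is the server's expected payoff against this mix (using serve Wide): (6/11)·(-5) + (5/11)·1 = -25/11.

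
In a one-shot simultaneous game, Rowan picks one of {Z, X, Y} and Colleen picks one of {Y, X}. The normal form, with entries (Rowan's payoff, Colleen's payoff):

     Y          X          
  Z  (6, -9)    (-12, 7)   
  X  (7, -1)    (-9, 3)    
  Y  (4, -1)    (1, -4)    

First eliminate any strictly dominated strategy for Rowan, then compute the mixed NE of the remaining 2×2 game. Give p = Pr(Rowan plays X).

p = 3/7

Rowan's strategy Z is strictly dominated by X: 7 > 6 and -9 > -12. Eliminate Z.
For Colleen to be willing to mix, Colleen must be indifferent between Y and X, which pins down Rowan's mix.
  Colleen's payoff to Y: p·(-1) + (1−p)·(-1) = -1
  Colleen's payoff to X: p·3 + (1−p)·(-4) = 7p - 4
  -1 = 7p - 4  ⇒  -7p = -3  ⇒  p = 3/7.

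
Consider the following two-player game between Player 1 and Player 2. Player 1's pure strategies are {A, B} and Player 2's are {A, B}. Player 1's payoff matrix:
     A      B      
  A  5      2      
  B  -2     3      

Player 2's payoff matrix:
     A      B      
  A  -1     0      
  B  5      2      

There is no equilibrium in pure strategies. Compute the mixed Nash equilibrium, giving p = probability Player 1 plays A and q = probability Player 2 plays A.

Set Player 2's expected payoff from A equal to that from B:
  Player 2's payoff to A: p·(-1) + (1−p)·5 = -6p + 5
  Player 2's payoff to B: p·0 + (1−p)·2 = -2p + 2
  -6p + 5 = -2p + 2  ⇒  -4p = -3  ⇒  p = 3/4.
Set Player 1's expected payoff from A equal to that from B:
  Player 1's payoff to A: q·5 + (1−q)·2 = 3q + 2
  Player 1's payoff to B: q·(-2) + (1−q)·3 = -5q + 3
  3q + 2 = -5q + 3  ⇒  8q = 1  ⇒  q = 1/8.

p = 3/4, q = 1/8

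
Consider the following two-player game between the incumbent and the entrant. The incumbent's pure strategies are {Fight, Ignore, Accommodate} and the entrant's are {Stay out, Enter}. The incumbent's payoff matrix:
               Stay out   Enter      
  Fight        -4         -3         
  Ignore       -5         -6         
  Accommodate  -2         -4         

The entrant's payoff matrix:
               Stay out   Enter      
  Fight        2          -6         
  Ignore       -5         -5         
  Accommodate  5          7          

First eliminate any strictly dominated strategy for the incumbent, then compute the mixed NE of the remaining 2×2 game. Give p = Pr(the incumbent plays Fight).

The incumbent's strategy Ignore is strictly dominated by Accommodate: -2 > -5 and -4 > -6. Eliminate Ignore.
In a mixed equilibrium the entrant is indifferent between Stay out and Enter; this condition fixes p.
  the entrant's expected payoff from Stay out: p·2 + (1−p)·5 = -3p + 5
  the entrant's expected payoff from Enter: p·(-6) + (1−p)·7 = -13p + 7
  -3p + 5 = -13p + 7  ⇒  10p = 2  ⇒  p = 1/5.

p = 1/5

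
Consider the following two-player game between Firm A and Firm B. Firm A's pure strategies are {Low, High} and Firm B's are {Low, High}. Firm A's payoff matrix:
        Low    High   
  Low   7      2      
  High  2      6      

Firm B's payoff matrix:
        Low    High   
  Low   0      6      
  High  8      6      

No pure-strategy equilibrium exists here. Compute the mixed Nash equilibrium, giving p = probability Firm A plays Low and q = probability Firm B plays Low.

In a mixed equilibrium Firm B is indifferent between Low and High; this condition fixes p.
  Firm B's payoff from Low: p·0 + (1−p)·8 = -8p + 8
  Firm B's payoff from High: p·6 + (1−p)·6 = 6
  -8p + 8 = 6  ⇒  -8p = -2  ⇒  p = 1/4.
In a mixed equilibrium Firm A is indifferent between Low and High; this condition fixes q.
  Firm A's expected payoff from Low: q·7 + (1−q)·2 = 5q + 2
  Firm A's expected payoff from High: q·2 + (1−q)·6 = -4q + 6
  5q + 2 = -4q + 6  ⇒  9q = 4  ⇒  q = 4/9.

p = 1/4, q = 4/9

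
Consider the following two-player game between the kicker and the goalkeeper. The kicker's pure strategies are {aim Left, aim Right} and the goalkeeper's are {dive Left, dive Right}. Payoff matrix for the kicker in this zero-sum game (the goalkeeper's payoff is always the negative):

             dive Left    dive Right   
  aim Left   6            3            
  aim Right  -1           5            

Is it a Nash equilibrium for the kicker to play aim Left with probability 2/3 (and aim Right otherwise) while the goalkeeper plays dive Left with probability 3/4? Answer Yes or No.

No

Given the goalkeeper's mix q = 3/4, the kicker's payoff from aim Left is 21/4 but from aim Right is 1/2. The kicker strictly prefers aim Left, so the kicker would not mix.
So the proposed profile is not a Nash equilibrium.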